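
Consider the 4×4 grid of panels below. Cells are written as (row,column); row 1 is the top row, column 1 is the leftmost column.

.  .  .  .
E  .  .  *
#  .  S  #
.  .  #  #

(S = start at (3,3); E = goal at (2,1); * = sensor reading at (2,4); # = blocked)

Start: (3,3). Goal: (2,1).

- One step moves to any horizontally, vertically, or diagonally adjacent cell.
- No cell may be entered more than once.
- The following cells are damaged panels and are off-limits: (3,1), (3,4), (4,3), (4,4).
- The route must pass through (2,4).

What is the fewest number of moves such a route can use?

Any route passes through (2,4) somewhere between (3,3) and (2,1). Summing Chebyshev distances along the two legs ((3,3) → (2,4) → (2,1)) gives a lower bound of 1 + 3 = 4 moves.
A route of 4 moves achieves this: (3,3) → (2,4) → (1,3) → (1,2) → (2,1).
Since 4 matches the lower bound, it is optimal.

4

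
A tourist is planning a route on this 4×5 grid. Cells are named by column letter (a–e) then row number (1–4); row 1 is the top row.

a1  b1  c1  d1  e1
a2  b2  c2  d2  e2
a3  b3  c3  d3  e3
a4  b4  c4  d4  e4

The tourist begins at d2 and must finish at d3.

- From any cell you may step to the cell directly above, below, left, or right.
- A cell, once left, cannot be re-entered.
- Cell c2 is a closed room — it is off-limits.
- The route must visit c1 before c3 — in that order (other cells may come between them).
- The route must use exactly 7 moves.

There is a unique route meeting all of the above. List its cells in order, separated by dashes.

The waypoints must appear in the order c1, c3, with no cell reused.
Route from d2: up 1 to d1, left 2 to b1, down 2 to b3, right 2 to d3 — 7 moves in all.
Check: order respected (c1 at step 2, c3 at step 6); 7 moves as required.

d2 - d1 - c1 - b1 - b2 - b3 - c3 - d3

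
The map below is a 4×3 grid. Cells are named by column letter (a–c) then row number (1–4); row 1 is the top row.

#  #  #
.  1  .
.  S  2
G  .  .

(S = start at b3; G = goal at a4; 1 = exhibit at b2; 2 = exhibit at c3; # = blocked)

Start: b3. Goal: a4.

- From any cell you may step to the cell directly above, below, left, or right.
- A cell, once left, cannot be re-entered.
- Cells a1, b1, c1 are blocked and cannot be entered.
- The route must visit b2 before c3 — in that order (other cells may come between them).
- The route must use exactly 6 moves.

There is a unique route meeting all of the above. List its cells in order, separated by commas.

The waypoints must appear in the order b2, c3, with no cell reused.
Route from b3: up to b2, right to c2, 2× down (reaching c4), 2× left (reaching a4) — 6 moves in all.
Check: order respected (1 at step 1, 2 at step 3); 6 moves as required.

b3, b2, c2, c3, c4, b4, a4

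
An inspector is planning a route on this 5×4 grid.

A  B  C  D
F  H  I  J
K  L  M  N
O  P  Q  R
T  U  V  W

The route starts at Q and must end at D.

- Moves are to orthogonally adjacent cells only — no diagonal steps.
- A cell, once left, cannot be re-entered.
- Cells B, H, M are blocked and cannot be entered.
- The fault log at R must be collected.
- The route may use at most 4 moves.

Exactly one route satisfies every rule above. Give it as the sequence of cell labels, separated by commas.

Q, R, N, J, D

The 4-move cap with required stops at R leaves no slack for detours.
Route from Q: right 1 to R, up 3 to D — 4 moves in all.
Check: all required cells visited; 4 ≤ 4 moves.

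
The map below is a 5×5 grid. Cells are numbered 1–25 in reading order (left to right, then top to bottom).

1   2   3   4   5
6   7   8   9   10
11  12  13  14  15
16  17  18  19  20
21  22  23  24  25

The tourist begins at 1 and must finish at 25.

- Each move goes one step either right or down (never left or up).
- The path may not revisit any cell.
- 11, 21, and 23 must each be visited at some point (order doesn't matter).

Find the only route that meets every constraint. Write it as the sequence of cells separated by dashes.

1 - 6 - 11 - 16 - 21 - 22 - 23 - 24 - 25

Moves only go right or down, so the column and row indices never decrease.
Route from 1: 4× down (reaching 21), 4× right (reaching 25) — 8 moves in all.
Check: all required cells visited.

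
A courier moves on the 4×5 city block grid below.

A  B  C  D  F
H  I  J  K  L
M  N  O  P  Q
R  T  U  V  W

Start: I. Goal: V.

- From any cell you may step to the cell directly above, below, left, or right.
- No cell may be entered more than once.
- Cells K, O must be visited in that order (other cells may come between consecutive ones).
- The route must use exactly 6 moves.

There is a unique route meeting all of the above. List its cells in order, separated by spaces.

I J K P O U V

The waypoints must appear in the order K, O, with no cell reused.
Route from I: 2× right (reaching K), down to P, left to O, down to U, right to V — 6 moves in all.
Check: order respected (K at step 2, O at step 4); 6 moves as required.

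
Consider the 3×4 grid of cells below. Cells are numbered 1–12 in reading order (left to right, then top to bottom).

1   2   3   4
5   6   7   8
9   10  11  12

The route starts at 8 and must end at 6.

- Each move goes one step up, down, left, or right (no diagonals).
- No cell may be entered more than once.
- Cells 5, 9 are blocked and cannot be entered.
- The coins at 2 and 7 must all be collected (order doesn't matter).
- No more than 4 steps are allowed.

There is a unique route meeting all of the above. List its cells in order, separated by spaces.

The budget equals the shortest possible length, so every move has to be on a shortest route through the required cells.
Route from 8: left 1 to 7, up 1 to 3, left 1 to 2, down 1 to 6 — 4 moves in all.
Check: all required cells visited; 4 ≤ 4 moves.

8 7 3 2 6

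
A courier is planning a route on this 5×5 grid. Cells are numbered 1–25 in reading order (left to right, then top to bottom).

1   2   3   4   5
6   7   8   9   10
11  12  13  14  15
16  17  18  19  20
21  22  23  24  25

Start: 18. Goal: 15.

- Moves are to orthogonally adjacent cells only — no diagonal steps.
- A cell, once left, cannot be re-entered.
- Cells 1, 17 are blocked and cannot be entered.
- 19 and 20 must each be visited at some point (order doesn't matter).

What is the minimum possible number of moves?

3

Any route passes through 19 and 20 in some order between 18 and 15. Summing Manhattan distances along each leg and taking the cheapest ordering (18 → 19 → 20 → 15) gives a lower bound of 1 + 1 + 1 = 3 moves.
A route of 3 moves achieves this: 18 → 19 → 20 → 15.
Since 3 matches the lower bound, it is optimal.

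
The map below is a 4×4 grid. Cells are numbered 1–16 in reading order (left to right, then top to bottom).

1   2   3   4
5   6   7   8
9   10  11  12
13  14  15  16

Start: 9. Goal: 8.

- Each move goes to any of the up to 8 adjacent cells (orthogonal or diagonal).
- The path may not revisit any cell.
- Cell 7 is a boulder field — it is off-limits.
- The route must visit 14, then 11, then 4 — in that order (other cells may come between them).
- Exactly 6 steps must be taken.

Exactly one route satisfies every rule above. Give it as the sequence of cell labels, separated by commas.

9, 14, 11, 6, 3, 4, 8

The waypoints must appear in the order 14, 11, 4, with no cell reused.
Route from 9: down-right 1 to 14, up-right 1 to 11, up-left 1 to 6, up-right 1 to 3, right 1 to 4, down 1 to 8 — 6 moves in all.
Check: order respected (14 at step 1, 11 at step 2, 4 at step 5); 6 moves as required.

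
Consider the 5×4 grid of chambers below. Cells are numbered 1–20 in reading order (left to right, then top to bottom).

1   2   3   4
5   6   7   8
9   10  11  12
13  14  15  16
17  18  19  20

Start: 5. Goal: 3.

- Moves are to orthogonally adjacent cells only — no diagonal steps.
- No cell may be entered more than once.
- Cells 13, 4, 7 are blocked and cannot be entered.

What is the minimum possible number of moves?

The Manhattan distance from 5 to 3 is |2−1| + |1−3| = 3, so at least 3 moves are needed.
A route of 3 moves achieves this: 5 → 1 → 2 → 3.
Since 3 matches the lower bound, it is optimal.

3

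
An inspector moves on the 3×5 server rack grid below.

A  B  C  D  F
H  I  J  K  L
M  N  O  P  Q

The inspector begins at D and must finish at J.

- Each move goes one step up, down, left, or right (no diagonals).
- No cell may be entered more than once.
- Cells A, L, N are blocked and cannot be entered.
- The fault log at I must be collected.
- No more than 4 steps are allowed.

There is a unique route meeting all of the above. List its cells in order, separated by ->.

Any route must reach I and still end at J within 4 moves, so the order of the required stops is forced.
Route from D: left 2 to B, down 1 to I, right 1 to J — 4 moves in all.
Check: all required cells visited; 4 ≤ 4 moves.

D -> C -> B -> I -> J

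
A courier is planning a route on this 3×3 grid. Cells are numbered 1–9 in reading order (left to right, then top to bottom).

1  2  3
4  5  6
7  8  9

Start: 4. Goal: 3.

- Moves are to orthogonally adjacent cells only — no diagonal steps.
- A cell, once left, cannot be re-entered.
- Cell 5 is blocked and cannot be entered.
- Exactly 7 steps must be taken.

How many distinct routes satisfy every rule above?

0

Need simple routes of exactly 7 moves from 4 to 3 (Manhattan distance 3, so 2 moves are spent on a detour and 2 undoing it).
No route satisfies every constraint, so the count is 0.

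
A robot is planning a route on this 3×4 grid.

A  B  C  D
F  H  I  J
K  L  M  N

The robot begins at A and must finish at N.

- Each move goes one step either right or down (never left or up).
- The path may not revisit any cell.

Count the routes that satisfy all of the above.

10

A right/down-only route from A to N makes exactly 2 down-moves and 3 right-moves in some order.
With no other constraints that would be C(5,2) = 10 routes.
That gives 10 routes.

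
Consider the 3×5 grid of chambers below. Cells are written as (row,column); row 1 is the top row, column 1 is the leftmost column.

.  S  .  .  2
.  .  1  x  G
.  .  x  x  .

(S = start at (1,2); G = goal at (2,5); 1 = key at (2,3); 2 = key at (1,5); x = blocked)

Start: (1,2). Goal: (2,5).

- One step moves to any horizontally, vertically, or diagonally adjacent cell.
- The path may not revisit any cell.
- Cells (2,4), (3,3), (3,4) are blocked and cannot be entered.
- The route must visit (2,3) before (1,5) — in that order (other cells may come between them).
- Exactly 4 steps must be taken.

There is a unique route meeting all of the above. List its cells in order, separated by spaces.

The waypoints must appear in the order (2,3), (1,5), with no cell reused.
Route from (1,2): down-right 1 to (2,3), up-right 1 to (1,4), right 1 to (1,5), down 1 to (2,5) — 4 moves in all.
Check: order respected (1 at step 1, 2 at step 3); 4 moves as required.

(1,2) (2,3) (1,4) (1,5) (2,5)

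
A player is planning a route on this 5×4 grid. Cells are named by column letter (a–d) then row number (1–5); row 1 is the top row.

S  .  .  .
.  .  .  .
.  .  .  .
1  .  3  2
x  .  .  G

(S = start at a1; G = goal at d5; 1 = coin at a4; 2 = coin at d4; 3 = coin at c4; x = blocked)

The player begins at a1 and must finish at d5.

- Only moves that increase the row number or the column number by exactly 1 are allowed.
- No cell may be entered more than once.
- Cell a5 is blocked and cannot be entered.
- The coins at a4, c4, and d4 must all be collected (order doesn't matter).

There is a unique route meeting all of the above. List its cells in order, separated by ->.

a1 -> a2 -> a3 -> a4 -> b4 -> c4 -> d4 -> d5

Moves only go right or down, so the column and row indices never decrease.
Route from a1: down 3 to a4, right 3 to d4, down 1 to d5 — 7 moves in all.
Check: all required cells visited.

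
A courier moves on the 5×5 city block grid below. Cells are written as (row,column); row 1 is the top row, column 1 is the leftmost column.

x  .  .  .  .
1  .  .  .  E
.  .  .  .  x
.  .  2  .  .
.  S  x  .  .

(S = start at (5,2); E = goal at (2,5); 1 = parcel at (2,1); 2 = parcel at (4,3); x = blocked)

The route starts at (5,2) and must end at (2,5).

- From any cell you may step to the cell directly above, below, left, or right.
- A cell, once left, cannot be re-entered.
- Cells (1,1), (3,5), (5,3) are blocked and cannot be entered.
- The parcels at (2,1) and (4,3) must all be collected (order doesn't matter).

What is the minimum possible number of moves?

Any route passes through (2,1) and (4,3) in some order between (5,2) and (2,5). Summing Manhattan distances along each leg and taking the cheapest ordering ((5,2) → (4,3) → (2,1) → (2,5)) gives a lower bound of 2 + 4 + 4 = 10 moves.
A route of 10 moves achieves this: (5,2) → (4,2) → (4,3) → (3,3) → (3,2) → (3,1) → (2,1) → (2,2) → (2,3) → (2,4) → (2,5).
Since 10 matches the lower bound, it is optimal.

10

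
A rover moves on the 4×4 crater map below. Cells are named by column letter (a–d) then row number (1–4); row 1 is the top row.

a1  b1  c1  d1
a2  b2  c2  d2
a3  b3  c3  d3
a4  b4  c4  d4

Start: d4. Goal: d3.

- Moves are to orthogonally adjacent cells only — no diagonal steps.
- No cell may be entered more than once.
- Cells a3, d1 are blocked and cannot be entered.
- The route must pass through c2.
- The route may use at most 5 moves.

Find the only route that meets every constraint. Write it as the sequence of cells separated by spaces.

The budget equals the shortest possible length, so every move has to be on a shortest route through the required cells.
Route from d4: left 1 to c4, up 2 to c2, right 1 to d2, down 1 to d3 — 5 moves in all.
Check: all required cells visited; 5 ≤ 5 moves.

d4 c4 c3 c2 d2 d3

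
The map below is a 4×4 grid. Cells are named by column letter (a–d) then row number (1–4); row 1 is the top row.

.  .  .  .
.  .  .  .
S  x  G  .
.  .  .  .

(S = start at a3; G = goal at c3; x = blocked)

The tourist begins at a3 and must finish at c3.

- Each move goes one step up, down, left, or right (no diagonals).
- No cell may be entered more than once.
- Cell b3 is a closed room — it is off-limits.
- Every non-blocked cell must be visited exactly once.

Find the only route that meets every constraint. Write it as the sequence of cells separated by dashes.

Need to visit all 15 open cells exactly once, starting at a3 and ending at c3.
Cell d1 has only two open neighbours (d2 and c1), so the path must pass straight through it: one of those is the cell it's entered from and the other is where it exits.
Route from a3: down to a4, 3× right (reaching d4), 3× up (reaching d1), 3× left (reaching a1), down to a2, 2× right (reaching c2), down to c3 — 14 moves in all.
Check: all 15 open cells covered.

a3 - a4 - b4 - c4 - d4 - d3 - d2 - d1 - c1 - b1 - a1 - a2 - b2 - c2 - c3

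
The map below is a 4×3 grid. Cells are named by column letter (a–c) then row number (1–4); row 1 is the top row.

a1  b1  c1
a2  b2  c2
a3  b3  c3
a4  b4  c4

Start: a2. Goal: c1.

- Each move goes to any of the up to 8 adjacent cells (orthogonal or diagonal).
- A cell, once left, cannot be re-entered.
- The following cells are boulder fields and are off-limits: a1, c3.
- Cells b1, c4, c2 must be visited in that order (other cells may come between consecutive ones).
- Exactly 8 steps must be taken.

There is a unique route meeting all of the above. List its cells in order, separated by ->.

a2 -> b1 -> b2 -> a3 -> b4 -> c4 -> b3 -> c2 -> c1

The waypoints must appear in the order b1, c4, c2, with no cell reused.
Route from a2: up-right 1 to b1, down 1 to b2, down-left 1 to a3, down-right 1 to b4, right 1 to c4, up-left 1 to b3, up-right 1 to c2, up 1 to c1 — 8 moves in all.
Check: order respected (b1 at step 1, c4 at step 5, c2 at step 7); 8 moves as required.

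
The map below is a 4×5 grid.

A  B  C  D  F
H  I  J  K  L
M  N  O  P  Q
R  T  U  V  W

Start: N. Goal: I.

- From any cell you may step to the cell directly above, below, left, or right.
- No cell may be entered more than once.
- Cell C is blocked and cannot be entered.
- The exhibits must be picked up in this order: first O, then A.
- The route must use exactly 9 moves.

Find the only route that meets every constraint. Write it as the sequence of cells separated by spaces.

The waypoints must appear in the order O, A, with no cell reused.
Route from N: right to O, down to U, 2× left (reaching R), 3× up (reaching A), right to B, down to I — 9 moves in all.
Check: order respected (O at step 1, A at step 7); 9 moves as required.

N O U T R M H A B I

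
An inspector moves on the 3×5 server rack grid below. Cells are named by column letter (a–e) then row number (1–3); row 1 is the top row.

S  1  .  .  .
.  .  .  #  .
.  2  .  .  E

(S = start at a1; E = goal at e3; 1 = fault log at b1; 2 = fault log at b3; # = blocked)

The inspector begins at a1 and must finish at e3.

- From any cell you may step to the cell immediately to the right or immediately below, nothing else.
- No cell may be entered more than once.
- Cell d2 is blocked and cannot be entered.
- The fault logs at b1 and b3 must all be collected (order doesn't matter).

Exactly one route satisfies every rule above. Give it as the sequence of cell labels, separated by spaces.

Moves only go right or down, so the column and row indices never decrease.
Route from a1: right 1 to b1, down 2 to b3, right 3 to e3 — 6 moves in all.
Check: all required cells visited.

a1 b1 b2 b3 c3 d3 e3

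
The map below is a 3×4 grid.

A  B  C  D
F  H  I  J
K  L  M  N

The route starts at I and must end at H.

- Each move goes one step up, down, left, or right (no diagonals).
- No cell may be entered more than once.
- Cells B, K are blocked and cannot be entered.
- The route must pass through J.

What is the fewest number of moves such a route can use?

Any route passes through J somewhere between I and H. Summing Manhattan distances along the two legs (I → J → H) gives a lower bound of 1 + 2 = 3 moves.
The shortest route satisfying every rule uses 5 moves: I → J → N → M → L → H.
The bound of 3 isn't tight here; checking systematically, no route of length 3 through 4 satisfies every constraint, so 5 is the minimum.

5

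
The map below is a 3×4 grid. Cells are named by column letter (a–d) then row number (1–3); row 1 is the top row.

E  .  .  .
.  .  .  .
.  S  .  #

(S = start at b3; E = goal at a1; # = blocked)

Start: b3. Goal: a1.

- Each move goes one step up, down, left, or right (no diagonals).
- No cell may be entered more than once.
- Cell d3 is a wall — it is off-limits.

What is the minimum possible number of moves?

3

The Manhattan distance from b3 to a1 is |3−1| + |2−1| = 3, so at least 3 moves are needed.
A route of 3 moves achieves this: b3 → b2 → b1 → a1.
Since 3 matches the lower bound, it is optimal.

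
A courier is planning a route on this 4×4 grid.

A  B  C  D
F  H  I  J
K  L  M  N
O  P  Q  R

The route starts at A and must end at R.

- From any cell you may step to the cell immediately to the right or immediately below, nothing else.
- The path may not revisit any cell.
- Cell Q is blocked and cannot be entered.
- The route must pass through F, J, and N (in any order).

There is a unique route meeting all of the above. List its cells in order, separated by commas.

Moves only go right or down, so the column and row indices never decrease.
Route from A: down 1 to F, right 3 to J, down 2 to R — 6 moves in all.
Check: all required cells visited.

A, F, H, I, J, N, R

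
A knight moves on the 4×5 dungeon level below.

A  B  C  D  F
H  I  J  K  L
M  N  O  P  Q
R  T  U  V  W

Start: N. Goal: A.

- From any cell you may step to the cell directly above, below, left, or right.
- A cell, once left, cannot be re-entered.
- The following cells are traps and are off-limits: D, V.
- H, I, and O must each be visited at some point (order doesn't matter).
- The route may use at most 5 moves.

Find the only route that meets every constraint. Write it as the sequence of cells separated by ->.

Any route must reach H, I, and O and still end at A within 5 moves, so the order of the required stops is forced.
Route from N: right to O, up to J, 2× left (reaching H), up to A — 5 moves in all.
Check: all required cells visited; 5 ≤ 5 moves.

N -> O -> J -> I -> H -> A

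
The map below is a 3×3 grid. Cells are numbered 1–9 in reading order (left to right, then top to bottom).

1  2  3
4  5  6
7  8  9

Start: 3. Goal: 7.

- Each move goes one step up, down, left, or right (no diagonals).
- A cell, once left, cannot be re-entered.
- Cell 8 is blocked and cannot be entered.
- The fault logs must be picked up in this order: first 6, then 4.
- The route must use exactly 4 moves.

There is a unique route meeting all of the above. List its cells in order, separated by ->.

The waypoints must appear in the order 6, 4, with no cell reused.
Route from 3: down to 6, 2× left (reaching 4), down to 7 — 4 moves in all.
Check: order respected (6 at step 1, 4 at step 3); 4 moves as required.

3 -> 6 -> 5 -> 4 -> 7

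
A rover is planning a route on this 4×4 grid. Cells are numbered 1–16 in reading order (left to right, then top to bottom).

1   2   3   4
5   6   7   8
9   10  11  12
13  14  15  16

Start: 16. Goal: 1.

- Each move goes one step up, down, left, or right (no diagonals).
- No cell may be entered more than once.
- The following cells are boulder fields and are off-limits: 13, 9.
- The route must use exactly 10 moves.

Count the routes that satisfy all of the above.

20

Need simple routes of exactly 10 moves from 16 to 1 (Manhattan distance 6, so 2 moves are spent on a detour and 2 undoing it).
Branch systematically from the start, pruning whenever the remaining move budget drops below the Manhattan distance to 1 or differs from it in parity. Grouping the completions by first move — via 12: 7; via 15: 13 — and summing: 7 + 13 = 20.
That gives 20 routes.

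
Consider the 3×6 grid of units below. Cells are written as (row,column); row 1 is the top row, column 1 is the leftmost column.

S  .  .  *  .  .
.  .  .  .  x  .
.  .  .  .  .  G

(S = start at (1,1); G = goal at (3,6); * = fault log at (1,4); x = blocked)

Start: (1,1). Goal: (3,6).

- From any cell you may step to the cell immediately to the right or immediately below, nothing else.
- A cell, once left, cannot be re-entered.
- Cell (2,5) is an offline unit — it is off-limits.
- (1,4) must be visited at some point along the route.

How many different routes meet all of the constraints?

A right/down-only route from (1,1) to (3,6) makes exactly 2 down-moves and 5 right-moves in some order.
With no other constraints that would be C(7,2) = 21 routes.
Split at (1,4) and multiply the segment counts (each segment already excludes blocked cells): (1,1)→(1,4): 1; (1,4)→(3,6): 2; product = 2.
That gives 2 routes.

2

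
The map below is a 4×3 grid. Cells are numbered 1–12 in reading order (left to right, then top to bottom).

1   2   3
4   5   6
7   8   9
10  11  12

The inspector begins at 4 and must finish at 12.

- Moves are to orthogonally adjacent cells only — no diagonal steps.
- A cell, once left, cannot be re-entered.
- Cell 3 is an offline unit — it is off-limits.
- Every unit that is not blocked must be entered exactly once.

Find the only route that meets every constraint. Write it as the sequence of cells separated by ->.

Need to visit all 11 open cells exactly once, starting at 4 and ending at 12.
Cell 1 has only two open neighbours (4 and 2), so the path must pass straight through it: one of those is the cell it's entered from and the other is where it exits.
Route from 4: up 1 to 1, right 1 to 2, down 1 to 5, right 1 to 6, down 1 to 9, left 2 to 7, down 1 to 10, right 2 to 12 — 10 moves in all.
Check: all 11 open cells covered.

4 -> 1 -> 2 -> 5 -> 6 -> 9 -> 8 -> 7 -> 10 -> 11 -> 12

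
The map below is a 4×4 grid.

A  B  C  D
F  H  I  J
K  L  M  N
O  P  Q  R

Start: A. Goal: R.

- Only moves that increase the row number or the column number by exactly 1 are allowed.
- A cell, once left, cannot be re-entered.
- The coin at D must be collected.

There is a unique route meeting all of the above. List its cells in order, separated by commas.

Moves only go right or down, so the column and row indices never decrease.
Route from A: 3× right (reaching D), 3× down (reaching R) — 6 moves in all.
Check: all required cells visited.

A, B, C, D, J, N, R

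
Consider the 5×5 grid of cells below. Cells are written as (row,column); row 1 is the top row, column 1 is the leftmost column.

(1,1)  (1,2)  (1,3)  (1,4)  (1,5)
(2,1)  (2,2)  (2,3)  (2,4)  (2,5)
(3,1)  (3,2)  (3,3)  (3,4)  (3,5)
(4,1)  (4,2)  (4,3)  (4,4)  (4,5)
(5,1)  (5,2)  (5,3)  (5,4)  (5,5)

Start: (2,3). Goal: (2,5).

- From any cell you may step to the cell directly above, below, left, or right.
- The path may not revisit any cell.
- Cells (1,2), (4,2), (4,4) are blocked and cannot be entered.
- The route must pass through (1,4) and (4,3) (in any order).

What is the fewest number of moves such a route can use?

Any route passes through (1,4) and (4,3) in some order between (2,3) and (2,5). Summing Manhattan distances along each leg and taking the cheapest ordering ((2,3) → (4,3) → (1,4) → (2,5)) gives a lower bound of 2 + 4 + 2 = 8 moves.
The shortest route satisfying every rule uses 12 moves: (2,3) → (1,3) → (1,4) → (2,4) → (3,4) → (3,3) → (4,3) → (5,3) → (5,4) → (5,5) → (4,5) → (3,5) → (2,5).
The bound of 8 isn't tight here; checking systematically, no route of length 8 through 11 satisfies every constraint (on a 4-connected grid the length of any start-to-goal walk has the same parity as the Manhattan bound, so only lengths 8, 10, 12, … need checking), so 12 is the minimum.

12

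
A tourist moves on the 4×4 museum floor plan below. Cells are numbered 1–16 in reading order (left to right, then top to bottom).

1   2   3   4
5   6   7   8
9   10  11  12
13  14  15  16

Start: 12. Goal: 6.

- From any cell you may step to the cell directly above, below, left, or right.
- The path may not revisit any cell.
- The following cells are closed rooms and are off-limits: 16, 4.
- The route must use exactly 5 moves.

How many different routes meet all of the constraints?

Need simple routes of exactly 5 moves from 12 to 6 (Manhattan distance 3, so 1 moves are spent on a detour and 1 undoing it).
Enumerating: 12 8 7 3 2 6 | 12 8 7 11 10 6 | 12 11 7 3 2 6 | 12 11 15 14 10 6 | 12 11 10 9 5 6.
That gives 5 routes.

5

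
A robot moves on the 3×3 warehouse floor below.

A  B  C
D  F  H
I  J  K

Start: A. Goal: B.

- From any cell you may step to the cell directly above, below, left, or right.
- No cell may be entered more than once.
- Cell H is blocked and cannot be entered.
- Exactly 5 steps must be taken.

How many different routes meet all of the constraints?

Need simple routes of exactly 5 moves from A to B (Manhattan distance 1, so 2 moves are spent on a detour and 2 undoing it).
Enumerating: A D I J F B.
That gives 1 route.

1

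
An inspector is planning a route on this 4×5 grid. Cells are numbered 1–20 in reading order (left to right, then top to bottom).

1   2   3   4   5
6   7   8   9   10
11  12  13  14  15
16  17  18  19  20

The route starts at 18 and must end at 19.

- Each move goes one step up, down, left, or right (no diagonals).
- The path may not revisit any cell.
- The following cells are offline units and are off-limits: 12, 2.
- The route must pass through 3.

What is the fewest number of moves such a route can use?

7

Any route passes through 3 somewhere between 18 and 19. Summing Manhattan distances along the two legs (18 → 3 → 19) gives a lower bound of 3 + 4 = 7 moves.
A route of 7 moves achieves this: 18 → 13 → 8 → 3 → 4 → 9 → 14 → 19.
Since 7 matches the lower bound, it is optimal.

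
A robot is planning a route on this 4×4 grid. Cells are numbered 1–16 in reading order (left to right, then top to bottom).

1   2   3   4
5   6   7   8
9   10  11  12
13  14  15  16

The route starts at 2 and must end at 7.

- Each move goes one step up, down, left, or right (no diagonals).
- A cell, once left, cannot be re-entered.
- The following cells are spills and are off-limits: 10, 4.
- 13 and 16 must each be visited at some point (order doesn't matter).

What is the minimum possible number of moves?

10

Any route passes through 13 and 16 in some order between 2 and 7. Summing Manhattan distances along each leg and taking the cheapest ordering (2 → 13 → 16 → 7) gives a lower bound of 4 + 3 + 3 = 10 moves.
A route of 10 moves achieves this: 2 → 6 → 5 → 9 → 13 → 14 → 15 → 16 → 12 → 8 → 7.
Since 10 matches the lower bound, it is optimal.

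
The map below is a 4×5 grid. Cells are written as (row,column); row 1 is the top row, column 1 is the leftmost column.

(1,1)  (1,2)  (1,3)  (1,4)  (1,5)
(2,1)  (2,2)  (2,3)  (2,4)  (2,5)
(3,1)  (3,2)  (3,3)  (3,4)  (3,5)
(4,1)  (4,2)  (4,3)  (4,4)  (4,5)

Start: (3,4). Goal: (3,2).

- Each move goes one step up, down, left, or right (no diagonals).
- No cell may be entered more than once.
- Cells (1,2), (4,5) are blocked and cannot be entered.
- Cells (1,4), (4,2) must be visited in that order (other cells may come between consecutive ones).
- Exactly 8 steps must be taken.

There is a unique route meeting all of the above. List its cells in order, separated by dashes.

The waypoints must appear in the order (1,4), (4,2), with no cell reused.
Route from (3,4): up 2 to (1,4), left 1 to (1,3), down 3 to (4,3), left 1 to (4,2), up 1 to (3,2) — 8 moves in all.
Check: order respected ((1,4) at step 2, (4,2) at step 7); 8 moves as required.

(3,4) - (2,4) - (1,4) - (1,3) - (2,3) - (3,3) - (4,3) - (4,2) - (3,2)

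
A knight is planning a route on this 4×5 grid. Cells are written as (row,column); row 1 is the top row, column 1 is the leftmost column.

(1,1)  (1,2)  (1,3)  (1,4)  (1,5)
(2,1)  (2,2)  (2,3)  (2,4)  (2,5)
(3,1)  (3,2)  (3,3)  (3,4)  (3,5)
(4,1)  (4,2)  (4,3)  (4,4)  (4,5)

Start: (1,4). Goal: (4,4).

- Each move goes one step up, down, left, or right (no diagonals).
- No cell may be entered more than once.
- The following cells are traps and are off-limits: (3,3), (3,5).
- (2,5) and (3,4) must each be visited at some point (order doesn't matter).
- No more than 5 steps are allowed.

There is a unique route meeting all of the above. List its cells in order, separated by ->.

(1,4) -> (1,5) -> (2,5) -> (2,4) -> (3,4) -> (4,4)

Any route must reach (2,5) and (3,4) and still end at (4,4) within 5 moves, so the order of the required stops is forced.
Route from (1,4): right to (1,5), down to (2,5), left to (2,4), 2× down (reaching (4,4)) — 5 moves in all.
Check: all required cells visited; 5 ≤ 5 moves.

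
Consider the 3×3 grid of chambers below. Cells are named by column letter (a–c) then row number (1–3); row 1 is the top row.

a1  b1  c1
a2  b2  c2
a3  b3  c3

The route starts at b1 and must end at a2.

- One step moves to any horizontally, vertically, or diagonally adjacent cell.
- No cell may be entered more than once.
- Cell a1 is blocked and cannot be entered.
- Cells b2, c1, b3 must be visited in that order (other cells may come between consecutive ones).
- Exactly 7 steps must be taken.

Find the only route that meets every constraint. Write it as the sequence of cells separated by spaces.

The waypoints must appear in the order b2, c1, b3, with no cell reused.
Route from b1: down to b2, up-right to c1, 2× down (reaching c3), 2× left (reaching a3), up to a2 — 7 moves in all.
Check: order respected (b2 at step 1, c1 at step 2, b3 at step 5); 7 moves as required.

b1 b2 c1 c2 c3 b3 a3 a2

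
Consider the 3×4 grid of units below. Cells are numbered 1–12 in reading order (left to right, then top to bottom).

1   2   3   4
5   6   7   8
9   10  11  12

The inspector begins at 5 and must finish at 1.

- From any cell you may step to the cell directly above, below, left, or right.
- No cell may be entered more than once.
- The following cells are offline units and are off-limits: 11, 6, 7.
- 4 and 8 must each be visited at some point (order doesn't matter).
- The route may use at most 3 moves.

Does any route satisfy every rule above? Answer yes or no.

no

Every way from 5 to 4 runs through 1 — but 1 is where the route must end, so it would be entered once on the way to 4 and again at the finish.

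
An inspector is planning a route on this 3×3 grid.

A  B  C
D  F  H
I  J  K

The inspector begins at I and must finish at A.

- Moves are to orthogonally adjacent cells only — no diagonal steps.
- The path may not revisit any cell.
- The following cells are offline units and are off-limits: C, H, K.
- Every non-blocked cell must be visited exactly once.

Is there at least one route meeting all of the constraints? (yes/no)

Colour the cells like a checkerboard: each orthogonal step flips colour, so a Hamiltonian route alternates colours. Here there are 3 cells of one colour and 3 of the other, with start on the same colour as the goal — the counts and endpoints can't be arranged into an alternating sequence of length 6, so no Hamiltonian route exists.

no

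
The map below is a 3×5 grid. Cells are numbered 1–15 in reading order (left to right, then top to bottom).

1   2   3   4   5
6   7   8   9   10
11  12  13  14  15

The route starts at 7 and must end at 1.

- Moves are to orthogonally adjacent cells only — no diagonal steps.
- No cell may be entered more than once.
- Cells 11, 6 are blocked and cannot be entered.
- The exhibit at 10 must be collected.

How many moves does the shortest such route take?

8

Any route passes through 10 somewhere between 7 and 1. Summing Manhattan distances along the two legs (7 → 10 → 1) gives a lower bound of 3 + 5 = 8 moves.
A route of 8 moves achieves this: 7 → 8 → 9 → 10 → 5 → 4 → 3 → 2 → 1.
Since 8 matches the lower bound, it is optimal.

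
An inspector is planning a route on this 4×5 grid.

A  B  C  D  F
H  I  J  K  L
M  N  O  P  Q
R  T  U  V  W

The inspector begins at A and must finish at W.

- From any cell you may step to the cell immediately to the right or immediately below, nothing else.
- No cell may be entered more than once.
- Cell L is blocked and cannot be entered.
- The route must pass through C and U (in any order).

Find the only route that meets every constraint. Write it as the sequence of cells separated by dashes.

A - B - C - J - O - U - V - W

Moves only go right or down, so the column and row indices never decrease.
Route from A: right 2 to C, down 3 to U, right 2 to W — 7 moves in all.
Check: all required cells visited.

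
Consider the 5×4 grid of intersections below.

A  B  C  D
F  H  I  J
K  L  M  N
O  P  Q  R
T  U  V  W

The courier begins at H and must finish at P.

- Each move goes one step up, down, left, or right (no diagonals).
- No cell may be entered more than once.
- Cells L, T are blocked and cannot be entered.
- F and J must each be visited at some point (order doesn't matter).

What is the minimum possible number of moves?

10

Any route passes through F and J in some order between H and P. Summing Manhattan distances along each leg and taking the cheapest ordering (H → F → J → P) gives a lower bound of 1 + 3 + 4 = 8 moves.
The shortest route satisfying every rule uses 10 moves: H → F → A → B → C → I → J → N → R → Q → P.
The bound of 8 isn't tight here; checking systematically, no route of length 8 through 9 satisfies every constraint, so 10 is the minimum.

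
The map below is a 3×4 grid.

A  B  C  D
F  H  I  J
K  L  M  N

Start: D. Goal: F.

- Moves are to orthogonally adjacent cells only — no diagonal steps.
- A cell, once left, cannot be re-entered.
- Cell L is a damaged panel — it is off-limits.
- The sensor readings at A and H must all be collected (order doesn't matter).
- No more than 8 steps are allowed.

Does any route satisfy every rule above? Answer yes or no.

yes

One route that works: D → J → I → H → B → A → F.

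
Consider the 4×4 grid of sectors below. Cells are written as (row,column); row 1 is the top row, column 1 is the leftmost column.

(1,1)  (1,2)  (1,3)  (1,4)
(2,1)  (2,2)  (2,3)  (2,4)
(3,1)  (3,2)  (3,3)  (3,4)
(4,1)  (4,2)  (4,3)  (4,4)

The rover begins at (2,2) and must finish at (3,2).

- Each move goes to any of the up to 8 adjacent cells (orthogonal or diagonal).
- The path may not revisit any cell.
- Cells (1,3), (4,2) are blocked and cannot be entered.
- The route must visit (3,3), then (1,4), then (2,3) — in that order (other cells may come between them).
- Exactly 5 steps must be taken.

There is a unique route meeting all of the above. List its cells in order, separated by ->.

(2,2) -> (3,3) -> (2,4) -> (1,4) -> (2,3) -> (3,2)

The waypoints must appear in the order (3,3), (1,4), (2,3), with no cell reused.
Route from (2,2): down-right to (3,3), up-right to (2,4), up to (1,4), 2× down-left (reaching (3,2)) — 5 moves in all.
Check: order respected ((3,3) at step 1, (1,4) at step 3, (2,3) at step 4); 5 moves as required.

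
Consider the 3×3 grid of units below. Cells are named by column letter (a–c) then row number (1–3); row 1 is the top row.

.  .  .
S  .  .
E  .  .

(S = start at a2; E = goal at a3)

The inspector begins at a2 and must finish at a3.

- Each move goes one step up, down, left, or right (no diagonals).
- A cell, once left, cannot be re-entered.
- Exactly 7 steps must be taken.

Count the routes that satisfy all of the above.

4

Need simple routes of exactly 7 moves from a2 to a3 (Manhattan distance 1, so 3 moves are spent on a detour and 3 undoing it).
Enumerating: a2 a1 b1 b2 c2 c3 b3 a3 | a2 a1 b1 c1 c2 c3 b3 a3 | a2 a1 b1 c1 c2 b2 b3 a3 | a2 b2 b1 c1 c2 c3 b3 a3.
That gives 4 routes.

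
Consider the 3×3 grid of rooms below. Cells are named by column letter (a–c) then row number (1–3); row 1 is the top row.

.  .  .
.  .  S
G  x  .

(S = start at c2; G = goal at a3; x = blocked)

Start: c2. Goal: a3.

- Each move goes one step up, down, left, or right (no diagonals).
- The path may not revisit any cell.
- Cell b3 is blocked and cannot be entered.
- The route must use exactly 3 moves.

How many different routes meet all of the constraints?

Need simple routes of exactly 3 moves from c2 to a3 (Manhattan distance 3, so 0 moves are spent on a detour and 0 undoing it).
Enumerating: c2 b2 a2 a3.
That gives 1 route.

1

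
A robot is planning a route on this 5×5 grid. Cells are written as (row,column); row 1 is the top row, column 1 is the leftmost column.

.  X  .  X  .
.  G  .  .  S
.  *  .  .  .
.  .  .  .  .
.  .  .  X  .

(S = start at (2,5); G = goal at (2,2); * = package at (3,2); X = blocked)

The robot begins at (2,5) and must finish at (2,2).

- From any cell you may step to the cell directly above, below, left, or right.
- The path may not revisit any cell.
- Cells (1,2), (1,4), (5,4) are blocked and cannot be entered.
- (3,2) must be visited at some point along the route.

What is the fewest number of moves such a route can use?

5

Any route passes through (3,2) somewhere between (2,5) and (2,2). Summing Manhattan distances along the two legs ((2,5) → (3,2) → (2,2)) gives a lower bound of 4 + 1 = 5 moves.
A route of 5 moves achieves this: (2,5) → (3,5) → (3,4) → (3,3) → (3,2) → (2,2).
Since 5 matches the lower bound, it is optimal.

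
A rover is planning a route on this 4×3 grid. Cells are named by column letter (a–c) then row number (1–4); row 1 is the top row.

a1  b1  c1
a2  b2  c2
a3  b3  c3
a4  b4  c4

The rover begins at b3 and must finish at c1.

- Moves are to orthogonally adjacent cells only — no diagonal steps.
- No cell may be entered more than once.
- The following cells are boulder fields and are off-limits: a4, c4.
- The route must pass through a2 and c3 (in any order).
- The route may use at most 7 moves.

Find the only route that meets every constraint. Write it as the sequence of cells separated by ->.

b3 -> c3 -> c2 -> b2 -> a2 -> a1 -> b1 -> c1

The budget equals the shortest possible length, so every move has to be on a shortest route through the required cells.
Route from b3: right 1 to c3, up 1 to c2, left 2 to a2, up 1 to a1, right 2 to c1 — 7 moves in all.
Check: all required cells visited; 7 ≤ 7 moves.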